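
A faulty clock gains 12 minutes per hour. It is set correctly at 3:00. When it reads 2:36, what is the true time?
For every 60 true minutes, the faulty clock advances 72 minutes, so 1 faulty-clock minute corresponds to 60/72 true minutes.
From 3:00 to 2:36 on the faulty dial is 696 minutes.
True elapsed: 696 x 60/72 = 580 minutes = 9 hours and 40 minutes.
True time: 3:00 + 9 hours and 40 minutes = 12:40.

Final answer: 12:40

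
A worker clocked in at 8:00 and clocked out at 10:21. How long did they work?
From 8:00 to 10:21:
(10 x 60 + 21) - (8 x 60 + 0) = 621 - 480 = 141 minutes
= 2 hours and 21 minutes

Final answer: 2 hours and 21 minutes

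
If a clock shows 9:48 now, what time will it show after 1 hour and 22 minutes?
Starting time: 9:48
Adding 22 minutes to 48 minutes: 48 + 22 = 70 minutes = 1 hour and 10 minutes
Adding 1 hour: 9 + 1 + 1 (carry) = 11
Final time: 11:10

Final answer: 11:10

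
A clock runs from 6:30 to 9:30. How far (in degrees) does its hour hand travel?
The hour hand moves 0.5 degrees per minute.
Time elapsed: 9:30 - 6:30 = 180 minutes
Angular displacement: 180 x 0.5 = 90 degrees

Final answer: 90 degrees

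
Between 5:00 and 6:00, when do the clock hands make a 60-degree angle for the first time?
At t minutes past 5:00, the hour hand is at 30 x 5 + 0.5t degrees and the minute hand is at 6t degrees.
The smaller angle between them is 60 degrees when |30H - 5.5t| = 60 or |30H - 5.5t| = 300.
With H = 5, solve 30 x 5 - 5.5t = +/- target for each target:
  t = (30 x 5 - 60) / 5.5 = 16.36
  t = (30 x 5 + 60) / 5.5 = 38.18
  t = (30 x 5 - 300) / 5.5 = -27.27 (outside (0, 60))
  t = (30 x 5 + 300) / 5.5 = 81.82 (outside (0, 60))
Valid solutions in (0, 60): {16.36, 38.18} minutes.
The first occurrence is t = 16.36 minutes.
The hands form a 60-degree angle at 16.36 minutes past 5:00.

Final answer: 16.36 minutes past 5:00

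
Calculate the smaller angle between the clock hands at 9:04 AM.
Hour hand position: 9 x 30 + 4 x 0.5 = 272 degrees
Minute hand position: 4 x 6 = 24 degrees
Difference: |272 - 24| = 248 degrees
Since 248 > 180, the smaller angle is 360 - 248 = 112 degrees

Final answer: 112 degrees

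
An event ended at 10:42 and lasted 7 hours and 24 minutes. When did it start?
Starting time: 10:42 = 642 total minutes past 12:00
Subtracting: 7 hours and 24 minutes = 444 minutes
642 - 444 = 198 minutes
= 3 hours and 18 minutes past 12:00 = 3:18

Final answer: 3:18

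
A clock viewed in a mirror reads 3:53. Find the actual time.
Reflection across the vertical (12-6) axis maps a hand at angle A degrees to (360 - A) degrees, which sends a reading of T minutes past 12:00 to (720 - T) minutes past 12:00.
Mirror reads 3:53 = 233 minutes past 12:00.
Actual time: (720 - 233) mod 720 = 487 minutes = 8:07.

Final answer: 8:07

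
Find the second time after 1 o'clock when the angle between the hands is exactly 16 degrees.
At t minutes past 1:00, the hour hand is at 30 x 1 + 0.5t degrees and the minute hand is at 6t degrees.
The smaller angle between them is 16 degrees when |30H - 5.5t| = 16 or |30H - 5.5t| = 344.
With H = 1, solve 30 x 1 - 5.5t = +/- target for each target:
  t = (30 x 1 - 16) / 5.5 = 2.55
  t = (30 x 1 + 16) / 5.5 = 8.36
  t = (30 x 1 - 344) / 5.5 = -57.09 (outside (0, 60))
  t = (30 x 1 + 344) / 5.5 = 68 (outside (0, 60))
Valid solutions in (0, 60): {2.55, 8.36} minutes.
The second occurrence is t = 8.36 minutes.
The hands form a 16-degree angle at 8.36 minutes past 1:00.

Final answer: 8.36 minutes past 1:00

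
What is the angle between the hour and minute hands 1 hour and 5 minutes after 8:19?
First find the time 1 hour and 5 minutes after 8:19.
Total minutes: 8 x 60 + 19 + 1 x 60 + 5 = 564.
564 mod 720 = 564 minutes = 9:24.
Now compute the angle at 9:24:
Hour hand: 9 x 30 + 24 x 0.5 = 282 degrees
Minute hand: 24 x 6 = 144 degrees
Difference: |282 - 144| = 138 degrees
The angle is 138 degrees

Final answer: 138 degrees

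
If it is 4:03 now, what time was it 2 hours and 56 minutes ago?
Starting time: 4:03 = 243 total minutes past 12:00
Subtracting: 2 hours and 56 minutes = 176 minutes
243 - 176 = 67 minutes
= 1 hour and 7 minutes past 12:00 = 1:07

Final answer: 1:07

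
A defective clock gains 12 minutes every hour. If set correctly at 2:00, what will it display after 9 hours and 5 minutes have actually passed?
For every 60 true minutes, the faulty clock advances 60 + 12 = 72 minutes.
True elapsed: 9 hours and 5 minutes = 545 minutes.
Faulty clock advances: 545 x 72/60 = 654 minutes (drift: 109 minutes ahead).
Shown time: 2:00 + 654 minutes = 12:54.

Final answer: 12:54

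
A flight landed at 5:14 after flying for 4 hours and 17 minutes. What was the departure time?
Starting time: 5:14 = 314 total minutes past 12:00
Subtracting: 4 hours and 17 minutes = 257 minutes
314 - 257 = 57 minutes
= 57 minutes past 12:00 = 12:57

Final answer: 12:57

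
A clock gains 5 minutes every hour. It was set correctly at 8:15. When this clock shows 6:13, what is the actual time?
For every 60 true minutes, the faulty clock advances 65 minutes, so 1 faulty-clock minute corresponds to 60/65 true minutes.
From 8:15 to 6:13 on the faulty dial is 598 minutes.
True elapsed: 598 x 60/65 = 552 minutes = 9 hours and 12 minutes.
True time: 8:15 + 9 hours and 12 minutes = 5:27.

Final answer: 5:27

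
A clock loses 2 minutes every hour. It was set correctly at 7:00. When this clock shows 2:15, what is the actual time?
For every 60 true minutes, the faulty clock advances 58 minutes, so 1 faulty-clock minute corresponds to 60/58 true minutes.
From 7:00 to 2:15 on the faulty dial is 435 minutes.
True elapsed: 435 x 60/58 = 450 minutes = 7 hours and 30 minutes.
True time: 7:00 + 7 hours and 30 minutes = 2:30.

Final answer: 2:30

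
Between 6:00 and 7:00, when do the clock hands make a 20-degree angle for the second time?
At t minutes past 6:00, the hour hand is at 30 x 6 + 0.5t degrees and the minute hand is at 6t degrees.
The smaller angle between them is 20 degrees when |30H - 5.5t| = 20 or |30H - 5.5t| = 340.
With H = 6, solve 30 x 6 - 5.5t = +/- target for each target:
  t = (30 x 6 - 20) / 5.5 = 29.09
  t = (30 x 6 + 20) / 5.5 = 36.36
  t = (30 x 6 - 340) / 5.5 = -29.09 (outside (0, 60))
  t = (30 x 6 + 340) / 5.5 = 94.55 (outside (0, 60))
Valid solutions in (0, 60): {29.09, 36.36} minutes.
The second occurrence is t = 36.36 minutes.
The hands form a 20-degree angle at 36.36 minutes past 6:00.

Final answer: 36.36 minutes past 6:00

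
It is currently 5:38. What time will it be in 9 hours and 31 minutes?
Starting time: 5:38
Adding 31 minutes to 38 minutes: 38 + 31 = 69 minutes = 1 hour and 9 minutes
Adding 9 hours: 5 + 9 + 1 (carry) = 15 - 12 = 3
Final time: 3:09

Final answer: 3:09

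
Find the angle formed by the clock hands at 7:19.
Hour hand position: 7 x 30 + 19 x 0.5 = 219.5 degrees
Minute hand position: 19 x 6 = 114 degrees
Difference: |219.5 - 114| = 105.5 degrees
The angle between the hands is 105.5 degrees

Final answer: 105.5 degrees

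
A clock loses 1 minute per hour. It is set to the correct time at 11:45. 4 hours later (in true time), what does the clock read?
For every 60 true minutes, the faulty clock advances 60 - 1 = 59 minutes.
True elapsed: 4 hours = 240 minutes.
Faulty clock advances: 240 x 59/60 = 236 minutes (drift: 4 minutes behind).
Shown time: 11:45 + 236 minutes = 3:41.

Final answer: 3:41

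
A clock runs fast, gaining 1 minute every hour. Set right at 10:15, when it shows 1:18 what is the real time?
For every 60 true minutes, the faulty clock advances 61 minutes, so 1 faulty-clock minute corresponds to 60/61 true minutes.
From 10:15 to 1:18 on the faulty dial is 183 minutes.
True elapsed: 183 x 60/61 = 180 minutes = 3 hours.
True time: 10:15 + 3 hours = 1:15.

Final answer: 1:15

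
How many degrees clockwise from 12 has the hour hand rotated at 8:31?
The hour hand moves 30 degrees per hour and 0.5 degrees per minute.
At 8:31: (8) x 30 + 31 x 0.5 = 240 + 15.5 = 255.5 degrees

Final answer: 255.5 degrees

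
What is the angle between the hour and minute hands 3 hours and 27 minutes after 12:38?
First find the time 3 hours and 27 minutes after 12:38.
Total minutes: 12 x 60 + 38 + 3 x 60 + 27 = 965.
965 mod 720 = 245 minutes = 4:05.
Now compute the angle at 4:05:
Hour hand: 4 x 30 + 5 x 0.5 = 122.5 degrees
Minute hand: 5 x 6 = 30 degrees
Difference: |122.5 - 30| = 92.5 degrees
The angle is 92.5 degrees

Final answer: 92.5 degrees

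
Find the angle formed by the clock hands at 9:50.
Hour hand position: 9 x 30 + 50 x 0.5 = 295 degrees
Minute hand position: 50 x 6 = 300 degrees
Difference: |295 - 300| = 5 degrees
The angle between the hands is 5 degrees

Final answer: 5 degrees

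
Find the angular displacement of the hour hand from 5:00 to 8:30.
The hour hand moves 0.5 degrees per minute.
Time elapsed: 8:30 - 5:00 = 210 minutes
Angular displacement: 210 x 0.5 = 105 degrees

Final answer: 105 degrees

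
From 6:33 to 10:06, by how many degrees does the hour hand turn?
The hour hand moves 0.5 degrees per minute.
Time elapsed: 10:06 - 6:33 = 213 minutes
Angular displacement: 213 x 0.5 = 106.5 degrees

Final answer: 106.5 degrees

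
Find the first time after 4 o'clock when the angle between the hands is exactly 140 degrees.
At t minutes past 4:00, the hour hand is at 30 x 4 + 0.5t degrees and the minute hand is at 6t degrees.
The smaller angle between them is 140 degrees when |30H - 5.5t| = 140 or |30H - 5.5t| = 220.
With H = 4, solve 30 x 4 - 5.5t = +/- target for each target:
  t = (30 x 4 - 140) / 5.5 = -3.64 (outside (0, 60))
  t = (30 x 4 + 140) / 5.5 = 47.27
  t = (30 x 4 - 220) / 5.5 = -18.18 (outside (0, 60))
  t = (30 x 4 + 220) / 5.5 = 61.82 (outside (0, 60))
Valid solutions in (0, 60): {47.27} minutes.
The first occurrence is t = 47.27 minutes.
The hands form a 140-degree angle at 47.27 minutes past 4:00.

Final answer: 47.27 minutes past 4:00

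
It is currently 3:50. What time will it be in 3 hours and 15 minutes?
Starting time: 3:50
Adding 15 minutes to 50 minutes: 50 + 15 = 65 minutes = 1 hour and 5 minutes
Adding 3 hours: 3 + 3 + 1 (carry) = 7
Final time: 7:05

Final answer: 7:05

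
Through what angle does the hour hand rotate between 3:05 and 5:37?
The hour hand moves 0.5 degrees per minute.
Time elapsed: 5:37 - 3:05 = 152 minutes
Angular displacement: 152 x 0.5 = 76 degrees

Final answer: 76 degrees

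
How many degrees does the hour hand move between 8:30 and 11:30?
The hour hand moves 0.5 degrees per minute.
Time elapsed: 11:30 - 8:30 = 180 minutes
Angular displacement: 180 x 0.5 = 90 degrees

Final answer: 90 degrees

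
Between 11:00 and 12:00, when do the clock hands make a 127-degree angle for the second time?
At t minutes past 11:00, the hour hand is at 30 x 11 + 0.5t degrees and the minute hand is at 6t degrees.
The smaller angle between them is 127 degrees when |30H - 5.5t| = 127 or |30H - 5.5t| = 233.
With H = 11, solve 30 x 11 - 5.5t = +/- target for each target:
  t = (30 x 11 - 127) / 5.5 = 36.91
  t = (30 x 11 + 127) / 5.5 = 83.09 (outside (0, 60))
  t = (30 x 11 - 233) / 5.5 = 17.64
  t = (30 x 11 + 233) / 5.5 = 102.36 (outside (0, 60))
Valid solutions in (0, 60): {17.64, 36.91} minutes.
The second occurrence is t = 36.91 minutes.
The hands form a 127-degree angle at 36.91 minutes past 11:00.

Final answer: 36.91 minutes past 11:00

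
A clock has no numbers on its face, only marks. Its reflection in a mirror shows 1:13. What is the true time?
Reflection across the vertical (12-6) axis maps a hand at angle A degrees to (360 - A) degrees, which sends a reading of T minutes past 12:00 to (720 - T) minutes past 12:00.
Mirror reads 1:13 = 73 minutes past 12:00.
Actual time: (720 - 73) mod 720 = 647 minutes = 10:47.

Final answer: 10:47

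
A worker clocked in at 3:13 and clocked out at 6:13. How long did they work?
From 3:13 to 6:13:
(6 x 60 + 13) - (3 x 60 + 13) = 373 - 193 = 180 minutes
= 3 hours

Final answer: 3 hours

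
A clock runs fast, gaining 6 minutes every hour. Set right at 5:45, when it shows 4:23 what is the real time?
For every 60 true minutes, the faulty clock advances 66 minutes, so 1 faulty-clock minute corresponds to 60/66 true minutes.
From 5:45 to 4:23 on the faulty dial is 638 minutes.
True elapsed: 638 x 60/66 = 580 minutes = 9 hours and 40 minutes.
True time: 5:45 + 9 hours and 40 minutes = 3:25.

Final answer: 3:25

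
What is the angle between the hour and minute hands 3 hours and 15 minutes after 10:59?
First find the time 3 hours and 15 minutes after 10:59.
Total minutes: 10 x 60 + 59 + 3 x 60 + 15 = 854.
854 mod 720 = 134 minutes = 2:14.
Now compute the angle at 2:14:
Hour hand: 2 x 30 + 14 x 0.5 = 67 degrees
Minute hand: 14 x 6 = 84 degrees
Difference: |67 - 84| = 17 degrees
The angle is 17 degrees

Final answer: 17 degrees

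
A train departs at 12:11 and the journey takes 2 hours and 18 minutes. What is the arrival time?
Starting time: 12:11
Adding 18 minutes to 11 minutes: 11 + 18 = 29 minutes
Adding 2 hours: 12 + 2 = 14 - 12 = 2
Final time: 2:29

Final answer: 2:29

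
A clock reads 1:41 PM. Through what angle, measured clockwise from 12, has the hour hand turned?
The hour hand moves 30 degrees per hour and 0.5 degrees per minute.
At 1:41: (1) x 30 + 41 x 0.5 = 30 + 20.5 = 50.5 degrees

Final answer: 50.5 degrees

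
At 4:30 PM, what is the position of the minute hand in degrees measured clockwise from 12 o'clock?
The minute hand moves 6 degrees per minute.
At 4:30: 30 x 6 = 180 degrees

Final answer: 180 degrees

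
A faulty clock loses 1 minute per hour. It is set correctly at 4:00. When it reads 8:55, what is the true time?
For every 60 true minutes, the faulty clock advances 59 minutes, so 1 faulty-clock minute corresponds to 60/59 true minutes.
From 4:00 to 8:55 on the faulty dial is 295 minutes.
True elapsed: 295 x 60/59 = 300 minutes = 5 hours.
True time: 4:00 + 5 hours = 9:00.

Final answer: 9:00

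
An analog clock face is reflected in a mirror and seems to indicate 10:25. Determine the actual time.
Reflection across the vertical (12-6) axis maps a hand at angle A degrees to (360 - A) degrees, which sends a reading of T minutes past 12:00 to (720 - T) minutes past 12:00.
Mirror reads 10:25 = 625 minutes past 12:00.
Actual time: (720 - 625) mod 720 = 95 minutes = 1:35.

Final answer: 1:35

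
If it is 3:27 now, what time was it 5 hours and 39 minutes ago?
Starting time: 3:27 = 207 total minutes past 12:00
Subtracting: 5 hours and 39 minutes = 339 minutes
207 - 339 = -132 (negative, add 12 hours = 720) = 588 minutes
= 9 hours and 48 minutes past 12:00 = 9:48

Final answer: 9:48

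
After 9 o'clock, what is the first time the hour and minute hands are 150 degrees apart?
At t minutes past 9:00, the hour hand is at 30 x 9 + 0.5t degrees and the minute hand is at 6t degrees.
The smaller angle between them is 150 degrees when |30H - 5.5t| = 150 or |30H - 5.5t| = 210.
With H = 9, solve 30 x 9 - 5.5t = +/- target for each target:
  t = (30 x 9 - 150) / 5.5 = 21.82
  t = (30 x 9 + 150) / 5.5 = 76.36 (outside (0, 60))
  t = (30 x 9 - 210) / 5.5 = 10.91
  t = (30 x 9 + 210) / 5.5 = 87.27 (outside (0, 60))
Valid solutions in (0, 60): {10.91, 21.82} minutes.
The first occurrence is t = 10.91 minutes.
The hands form a 150-degree angle at 10.91 minutes past 9:00.

Final answer: 10.91 minutes past 9:00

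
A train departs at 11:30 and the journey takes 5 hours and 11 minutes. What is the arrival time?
Starting time: 11:30
Adding 11 minutes to 30 minutes: 30 + 11 = 41 minutes
Adding 5 hours: 11 + 5 = 16 - 12 = 4
Final time: 4:41

Final answer: 4:41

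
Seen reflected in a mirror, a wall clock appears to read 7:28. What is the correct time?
Reflection across the vertical (12-6) axis maps a hand at angle A degrees to (360 - A) degrees, which sends a reading of T minutes past 12:00 to (720 - T) minutes past 12:00.
Mirror reads 7:28 = 448 minutes past 12:00.
Actual time: (720 - 448) mod 720 = 272 minutes = 4:32.

Final answer: 4:32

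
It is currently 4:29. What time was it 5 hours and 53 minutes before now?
Starting time: 4:29 = 269 total minutes past 12:00
Subtracting: 5 hours and 53 minutes = 353 minutes
269 - 353 = -84 (negative, add 12 hours = 720) = 636 minutes
= 10 hours and 36 minutes past 12:00 = 10:36

Final answer: 10:36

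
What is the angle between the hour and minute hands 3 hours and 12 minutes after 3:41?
First find the time 3 hours and 12 minutes after 3:41.
Total minutes: 3 x 60 + 41 + 3 x 60 + 12 = 413.
413 mod 720 = 413 minutes = 6:53.
Now compute the angle at 6:53:
Hour hand: 6 x 30 + 53 x 0.5 = 206.5 degrees
Minute hand: 53 x 6 = 318 degrees
Difference: |206.5 - 318| = 111.5 degrees
The angle is 111.5 degrees

Final answer: 111.5 degrees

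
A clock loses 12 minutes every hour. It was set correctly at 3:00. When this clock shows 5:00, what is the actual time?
For every 60 true minutes, the faulty clock advances 48 minutes, so 1 faulty-clock minute corresponds to 60/48 true minutes.
From 3:00 to 5:00 on the faulty dial is 120 minutes.
True elapsed: 120 x 60/48 = 150 minutes = 2 hours and 30 minutes.
True time: 3:00 + 2 hours and 30 minutes = 5:30.

Final answer: 5:30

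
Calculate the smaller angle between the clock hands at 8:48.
Hour hand position: 8 x 30 + 48 x 0.5 = 264 degrees
Minute hand position: 48 x 6 = 288 degrees
Difference: |264 - 288| = 24 degrees
The angle between the hands is 24 degrees

Final answer: 24 degrees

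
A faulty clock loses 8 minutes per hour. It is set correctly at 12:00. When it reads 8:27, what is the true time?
For every 60 true minutes, the faulty clock advances 52 minutes, so 1 faulty-clock minute corresponds to 60/52 true minutes.
From 12:00 to 8:27 on the faulty dial is 507 minutes.
True elapsed: 507 x 60/52 = 585 minutes = 9 hours and 45 minutes.
True time: 12:00 + 9 hours and 45 minutes = 9:45.

Final answer: 9:45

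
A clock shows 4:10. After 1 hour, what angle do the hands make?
First find the time 1 hour after 4:10.
Total minutes: 4 x 60 + 10 + 1 x 60 + 0 = 310.
310 mod 720 = 310 minutes = 5:10.
Now compute the angle at 5:10:
Hour hand: 5 x 30 + 10 x 0.5 = 155 degrees
Minute hand: 10 x 6 = 60 degrees
Difference: |155 - 60| = 95 degrees
The angle is 95 degrees

Final answer: 95 degrees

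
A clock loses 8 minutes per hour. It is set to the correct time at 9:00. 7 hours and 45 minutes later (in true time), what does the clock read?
For every 60 true minutes, the faulty clock advances 60 - 8 = 52 minutes.
True elapsed: 7 hours and 45 minutes = 465 minutes.
Faulty clock advances: 465 x 52/60 = 403 minutes (drift: 62 minutes behind).
Shown time: 9:00 + 403 minutes = 3:43.

Final answer: 3:43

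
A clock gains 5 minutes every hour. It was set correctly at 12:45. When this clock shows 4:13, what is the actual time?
For every 60 true minutes, the faulty clock advances 65 minutes, so 1 faulty-clock minute corresponds to 60/65 true minutes.
From 12:45 to 4:13 on the faulty dial is 208 minutes.
True elapsed: 208 x 60/65 = 192 minutes = 3 hours and 12 minutes.
True time: 12:45 + 3 hours and 12 minutes = 3:57.

Final answer: 3:57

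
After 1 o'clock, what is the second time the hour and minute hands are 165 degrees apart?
At t minutes past 1:00, the hour hand is at 30 x 1 + 0.5t degrees and the minute hand is at 6t degrees.
The smaller angle between them is 165 degrees when |30H - 5.5t| = 165 or |30H - 5.5t| = 195.
With H = 1, solve 30 x 1 - 5.5t = +/- target for each target:
  t = (30 x 1 - 165) / 5.5 = -24.55 (outside (0, 60))
  t = (30 x 1 + 165) / 5.5 = 35.45
  t = (30 x 1 - 195) / 5.5 = -30 (outside (0, 60))
  t = (30 x 1 + 195) / 5.5 = 40.91
Valid solutions in (0, 60): {35.45, 40.91} minutes.
The second occurrence is t = 40.91 minutes.
The hands form a 165-degree angle at 40.91 minutes past 1:00.

Final answer: 40.91 minutes past 1:00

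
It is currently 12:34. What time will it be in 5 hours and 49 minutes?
Starting time: 12:34
Adding 49 minutes to 34 minutes: 34 + 49 = 83 minutes = 1 hour and 23 minutes
Adding 5 hours: 12 + 5 + 1 (carry) = 18 - 12 = 6
Final time: 6:23

Final answer: 6:23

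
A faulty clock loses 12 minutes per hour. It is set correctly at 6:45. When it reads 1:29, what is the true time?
For every 60 true minutes, the faulty clock advances 48 minutes, so 1 faulty-clock minute corresponds to 60/48 true minutes.
From 6:45 to 1:29 on the faulty dial is 404 minutes.
True elapsed: 404 x 60/48 = 505 minutes = 8 hours and 25 minutes.
True time: 6:45 + 8 hours and 25 minutes = 3:10.

Final answer: 3:10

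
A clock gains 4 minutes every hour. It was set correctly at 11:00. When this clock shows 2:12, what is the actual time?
For every 60 true minutes, the faulty clock advances 64 minutes, so 1 faulty-clock minute corresponds to 60/64 true minutes.
From 11:00 to 2:12 on the faulty dial is 192 minutes.
True elapsed: 192 x 60/64 = 180 minutes = 3 hours.
True time: 11:00 + 3 hours = 2:00.

Final answer: 2:00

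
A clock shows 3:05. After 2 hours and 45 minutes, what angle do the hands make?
First find the time 2 hours and 45 minutes after 3:05.
Total minutes: 3 x 60 + 5 + 2 x 60 + 45 = 350.
350 mod 720 = 350 minutes = 5:50.
Now compute the angle at 5:50:
Hour hand: 5 x 30 + 50 x 0.5 = 175 degrees
Minute hand: 50 x 6 = 300 degrees
Difference: |175 - 300| = 125 degrees
The angle is 125 degrees

Final answer: 125 degrees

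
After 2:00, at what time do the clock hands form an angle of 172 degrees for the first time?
At t minutes past 2:00, the hour hand is at 30 x 2 + 0.5t degrees and the minute hand is at 6t degrees.
The smaller angle between them is 172 degrees when |30H - 5.5t| = 172 or |30H - 5.5t| = 188.
With H = 2, solve 30 x 2 - 5.5t = +/- target for each target:
  t = (30 x 2 - 172) / 5.5 = -20.36 (outside (0, 60))
  t = (30 x 2 + 172) / 5.5 = 42.18
  t = (30 x 2 - 188) / 5.5 = -23.27 (outside (0, 60))
  t = (30 x 2 + 188) / 5.5 = 45.09
Valid solutions in (0, 60): {42.18, 45.09} minutes.
The first occurrence is t = 42.18 minutes.
The hands form a 172-degree angle at 42.18 minutes past 2:00.

Final answer: 42.18 minutes past 2:00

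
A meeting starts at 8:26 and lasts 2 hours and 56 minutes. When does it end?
Starting time: 8:26
Adding 56 minutes to 26 minutes: 26 + 56 = 82 minutes = 1 hour and 22 minutes
Adding 2 hours: 8 + 2 + 1 (carry) = 11
Final time: 11:22

Final answer: 11:22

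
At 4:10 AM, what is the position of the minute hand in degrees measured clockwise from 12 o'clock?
The minute hand moves 6 degrees per minute.
At 4:10: 10 x 6 = 60 degrees

Final answer: 60 degrees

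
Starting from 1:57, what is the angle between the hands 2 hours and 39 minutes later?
First find the time 2 hours and 39 minutes after 1:57.
Total minutes: 1 x 60 + 57 + 2 x 60 + 39 = 276.
276 mod 720 = 276 minutes = 4:36.
Now compute the angle at 4:36:
Hour hand: 4 x 30 + 36 x 0.5 = 138 degrees
Minute hand: 36 x 6 = 216 degrees
Difference: |138 - 216| = 78 degrees
The angle is 78 degrees

Final answer: 78 degrees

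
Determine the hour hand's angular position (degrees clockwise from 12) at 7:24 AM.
The hour hand moves 30 degrees per hour and 0.5 degrees per minute.
At 7:24: (7) x 30 + 24 x 0.5 = 210 + 12 = 222 degrees

Final answer: 222 degrees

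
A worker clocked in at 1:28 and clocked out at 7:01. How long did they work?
From 1:28 to 7:01:
(7 x 60 + 1) - (1 x 60 + 28) = 421 - 88 = 333 minutes
= 5 hours and 33 minutes

Final answer: 5 hours and 33 minutes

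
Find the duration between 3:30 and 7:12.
From 3:30 to 7:12:
(7 x 60 + 12) - (3 x 60 + 30) = 432 - 210 = 222 minutes
= 3 hours and 42 minutes

Final answer: 3 hours and 42 minutes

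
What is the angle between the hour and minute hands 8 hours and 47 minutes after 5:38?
First find the time 8 hours and 47 minutes after 5:38.
Total minutes: 5 x 60 + 38 + 8 x 60 + 47 = 865.
865 mod 720 = 145 minutes = 2:25.
Now compute the angle at 2:25:
Hour hand: 2 x 30 + 25 x 0.5 = 72.5 degrees
Minute hand: 25 x 6 = 150 degrees
Difference: |72.5 - 150| = 77.5 degrees
The angle is 77.5 degrees

Final answer: 77.5 degrees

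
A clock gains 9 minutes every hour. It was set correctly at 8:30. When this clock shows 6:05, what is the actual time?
For every 60 true minutes, the faulty clock advances 69 minutes, so 1 faulty-clock minute corresponds to 60/69 true minutes.
From 8:30 to 6:05 on the faulty dial is 575 minutes.
True elapsed: 575 x 60/69 = 500 minutes = 8 hours and 20 minutes.
True time: 8:30 + 8 hours and 20 minutes = 4:50.

Final answer: 4:50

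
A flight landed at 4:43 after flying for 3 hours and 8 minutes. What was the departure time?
Starting time: 4:43 = 283 total minutes past 12:00
Subtracting: 3 hours and 8 minutes = 188 minutes
283 - 188 = 95 minutes
= 1 hour and 35 minutes past 12:00 = 1:35

Final answer: 1:35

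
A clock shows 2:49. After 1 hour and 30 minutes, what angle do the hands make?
First find the time 1 hour and 30 minutes after 2:49.
Total minutes: 2 x 60 + 49 + 1 x 60 + 30 = 259.
259 mod 720 = 259 minutes = 4:19.
Now compute the angle at 4:19:
Hour hand: 4 x 30 + 19 x 0.5 = 129.5 degrees
Minute hand: 19 x 6 = 114 degrees
Difference: |129.5 - 114| = 15.5 degrees
The angle is 15.5 degrees

Final answer: 15.5 degrees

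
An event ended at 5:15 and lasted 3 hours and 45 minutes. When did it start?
Starting time: 5:15 = 315 total minutes past 12:00
Subtracting: 3 hours and 45 minutes = 225 minutes
315 - 225 = 90 minutes
= 1 hour and 30 minutes past 12:00 = 1:30

Final answer: 1:30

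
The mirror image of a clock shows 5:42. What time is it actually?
Reflection across the vertical (12-6) axis maps a hand at angle A degrees to (360 - A) degrees, which sends a reading of T minutes past 12:00 to (720 - T) minutes past 12:00.
Mirror reads 5:42 = 342 minutes past 12:00.
Actual time: (720 - 342) mod 720 = 378 minutes = 6:18.

Final answer: 6:18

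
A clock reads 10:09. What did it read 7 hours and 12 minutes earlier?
Starting time: 10:09 = 609 total minutes past 12:00
Subtracting: 7 hours and 12 minutes = 432 minutes
609 - 432 = 177 minutes
= 2 hours and 57 minutes past 12:00 = 2:57

Final answer: 2:57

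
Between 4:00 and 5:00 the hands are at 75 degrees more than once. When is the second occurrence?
At t minutes past 4:00, the hour hand is at 30 x 4 + 0.5t degrees and the minute hand is at 6t degrees.
The smaller angle between them is 75 degrees when |30H - 5.5t| = 75 or |30H - 5.5t| = 285.
With H = 4, solve 30 x 4 - 5.5t = +/- target for each target:
  t = (30 x 4 - 75) / 5.5 = 8.18
  t = (30 x 4 + 75) / 5.5 = 35.45
  t = (30 x 4 - 285) / 5.5 = -30 (outside (0, 60))
  t = (30 x 4 + 285) / 5.5 = 73.64 (outside (0, 60))
Valid solutions in (0, 60): {8.18, 35.45} minutes.
The second occurrence is t = 35.45 minutes.
The hands form a 75-degree angle at 35.45 minutes past 4:00.

Final answer: 35.45 minutes past 4:00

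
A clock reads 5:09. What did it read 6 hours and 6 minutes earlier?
Starting time: 5:09 = 309 total minutes past 12:00
Subtracting: 6 hours and 6 minutes = 366 minutes
309 - 366 = -57 (negative, add 12 hours = 720) = 663 minutes
= 11 hours and 3 minutes past 12:00 = 11:03

Final answer: 11:03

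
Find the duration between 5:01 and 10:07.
From 5:01 to 10:07:
(10 x 60 + 7) - (5 x 60 + 1) = 607 - 301 = 306 minutes
= 5 hours and 6 minutes

Final answer: 5 hours and 6 minutes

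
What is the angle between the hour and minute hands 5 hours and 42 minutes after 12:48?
First find the time 5 hours and 42 minutes after 12:48.
Total minutes: 12 x 60 + 48 + 5 x 60 + 42 = 1110.
1110 mod 720 = 390 minutes = 6:30.
Now compute the angle at 6:30:
Hour hand: 6 x 30 + 30 x 0.5 = 195 degrees
Minute hand: 30 x 6 = 180 degrees
Difference: |195 - 180| = 15 degrees
The angle is 15 degrees

Final answer: 15 degrees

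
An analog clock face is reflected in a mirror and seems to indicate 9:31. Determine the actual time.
Reflection across the vertical (12-6) axis maps a hand at angle A degrees to (360 - A) degrees, which sends a reading of T minutes past 12:00 to (720 - T) minutes past 12:00.
Mirror reads 9:31 = 571 minutes past 12:00.
Actual time: (720 - 571) mod 720 = 149 minutes = 2:29.

Final answer: 2:29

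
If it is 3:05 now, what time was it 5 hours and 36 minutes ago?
Starting time: 3:05 = 185 total minutes past 12:00
Subtracting: 5 hours and 36 minutes = 336 minutes
185 - 336 = -151 (negative, add 12 hours = 720) = 569 minutes
= 9 hours and 29 minutes past 12:00 = 9:29

Final answer: 9:29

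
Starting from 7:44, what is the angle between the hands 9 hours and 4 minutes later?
First find the time 9 hours and 4 minutes after 7:44.
Total minutes: 7 x 60 + 44 + 9 x 60 + 4 = 1008.
1008 mod 720 = 288 minutes = 4:48.
Now compute the angle at 4:48:
Hour hand: 4 x 30 + 48 x 0.5 = 144 degrees
Minute hand: 48 x 6 = 288 degrees
Difference: |144 - 288| = 144 degrees
The angle is 144 degrees

Final answer: 144 degrees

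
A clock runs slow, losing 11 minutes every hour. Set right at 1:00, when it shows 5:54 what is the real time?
For every 60 true minutes, the faulty clock advances 49 minutes, so 1 faulty-clock minute corresponds to 60/49 true minutes.
From 1:00 to 5:54 on the faulty dial is 294 minutes.
True elapsed: 294 x 60/49 = 360 minutes = 6 hours.
True time: 1:00 + 6 hours = 7:00.

Final answer: 7:00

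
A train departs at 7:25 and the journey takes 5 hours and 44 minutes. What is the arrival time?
Starting time: 7:25
Adding 44 minutes to 25 minutes: 25 + 44 = 69 minutes = 1 hour and 9 minutes
Adding 5 hours: 7 + 5 + 1 (carry) = 13 - 12 = 1
Final time: 1:09

Final answer: 1:09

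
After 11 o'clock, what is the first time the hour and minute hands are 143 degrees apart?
At t minutes past 11:00, the hour hand is at 30 x 11 + 0.5t degrees and the minute hand is at 6t degrees.
The smaller angle between them is 143 degrees when |30H - 5.5t| = 143 or |30H - 5.5t| = 217.
With H = 11, solve 30 x 11 - 5.5t = +/- target for each target:
  t = (30 x 11 - 143) / 5.5 = 34
  t = (30 x 11 + 143) / 5.5 = 86 (outside (0, 60))
  t = (30 x 11 - 217) / 5.5 = 20.55
  t = (30 x 11 + 217) / 5.5 = 99.45 (outside (0, 60))
Valid solutions in (0, 60): {20.55, 34} minutes.
The first occurrence is t = 20.55 minutes.
The hands form a 143-degree angle at 20.55 minutes past 11:00.

Final answer: 20.55 minutes past 11:00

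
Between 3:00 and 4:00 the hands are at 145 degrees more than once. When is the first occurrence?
At t minutes past 3:00, the hour hand is at 30 x 3 + 0.5t degrees and the minute hand is at 6t degrees.
The smaller angle between them is 145 degrees when |30H - 5.5t| = 145 or |30H - 5.5t| = 215.
With H = 3, solve 30 x 3 - 5.5t = +/- target for each target:
  t = (30 x 3 - 145) / 5.5 = -10 (outside (0, 60))
  t = (30 x 3 + 145) / 5.5 = 42.73
  t = (30 x 3 - 215) / 5.5 = -22.73 (outside (0, 60))
  t = (30 x 3 + 215) / 5.5 = 55.45
Valid solutions in (0, 60): {42.73, 55.45} minutes.
The first occurrence is t = 42.73 minutes.
The hands form a 145-degree angle at 42.73 minutes past 3:00.

Final answer: 42.73 minutes past 3:00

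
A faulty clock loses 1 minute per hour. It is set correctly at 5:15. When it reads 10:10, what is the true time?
For every 60 true minutes, the faulty clock advances 59 minutes, so 1 faulty-clock minute corresponds to 60/59 true minutes.
From 5:15 to 10:10 on the faulty dial is 295 minutes.
True elapsed: 295 x 60/59 = 300 minutes = 5 hours.
True time: 5:15 + 5 hours = 10:15.

Final answer: 10:15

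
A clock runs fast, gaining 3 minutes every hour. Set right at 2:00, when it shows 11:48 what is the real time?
For every 60 true minutes, the faulty clock advances 63 minutes, so 1 faulty-clock minute corresponds to 60/63 true minutes.
From 2:00 to 11:48 on the faulty dial is 588 minutes.
True elapsed: 588 x 60/63 = 560 minutes = 9 hours and 20 minutes.
True time: 2:00 + 9 hours and 20 minutes = 11:20.

Final answer: 11:20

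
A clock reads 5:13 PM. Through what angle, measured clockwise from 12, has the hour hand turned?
The hour hand moves 30 degrees per hour and 0.5 degrees per minute.
At 5:13: (5) x 30 + 13 x 0.5 = 150 + 6.5 = 156.5 degrees

Final answer: 156.5 degrees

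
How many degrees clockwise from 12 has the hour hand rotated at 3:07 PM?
The hour hand moves 30 degrees per hour and 0.5 degrees per minute.
At 3:07: (3) x 30 + 7 x 0.5 = 90 + 3.5 = 93.5 degrees

Final answer: 93.5 degrees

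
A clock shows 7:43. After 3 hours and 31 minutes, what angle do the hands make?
First find the time 3 hours and 31 minutes after 7:43.
Total minutes: 7 x 60 + 43 + 3 x 60 + 31 = 674.
674 mod 720 = 674 minutes = 11:14.
Now compute the angle at 11:14:
Hour hand: 11 x 30 + 14 x 0.5 = 337 degrees
Minute hand: 14 x 6 = 84 degrees
Difference: |337 - 84| = 253 degrees
Smaller angle: 360 - 253 = 107 degrees

Final answer: 107 degrees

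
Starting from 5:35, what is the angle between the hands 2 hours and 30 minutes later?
First find the time 2 hours and 30 minutes after 5:35.
Total minutes: 5 x 60 + 35 + 2 x 60 + 30 = 485.
485 mod 720 = 485 minutes = 8:05.
Now compute the angle at 8:05:
Hour hand: 8 x 30 + 5 x 0.5 = 242.5 degrees
Minute hand: 5 x 6 = 30 degrees
Difference: |242.5 - 30| = 212.5 degrees
Smaller angle: 360 - 212.5 = 147.5 degrees

Final answer: 147.5 degrees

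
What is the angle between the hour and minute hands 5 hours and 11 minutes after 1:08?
First find the time 5 hours and 11 minutes after 1:08.
Total minutes: 1 x 60 + 8 + 5 x 60 + 11 = 379.
379 mod 720 = 379 minutes = 6:19.
Now compute the angle at 6:19:
Hour hand: 6 x 30 + 19 x 0.5 = 189.5 degrees
Minute hand: 19 x 6 = 114 degrees
Difference: |189.5 - 114| = 75.5 degrees
The angle is 75.5 degrees

Final answer: 75.5 degrees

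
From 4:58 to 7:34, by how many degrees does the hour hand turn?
The hour hand moves 0.5 degrees per minute.
Time elapsed: 7:34 - 4:58 = 156 minutes
Angular displacement: 156 x 0.5 = 78 degrees

Final answer: 78 degrees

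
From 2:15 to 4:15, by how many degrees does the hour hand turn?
The hour hand moves 0.5 degrees per minute.
Time elapsed: 4:15 - 2:15 = 120 minutes
Angular displacement: 120 x 0.5 = 60 degrees

Final answer: 60 degrees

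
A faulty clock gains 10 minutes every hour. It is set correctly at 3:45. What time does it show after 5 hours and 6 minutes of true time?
For every 60 true minutes, the faulty clock advances 60 + 10 = 70 minutes.
True elapsed: 5 hours and 6 minutes = 306 minutes.
Faulty clock advances: 306 x 70/60 = 357 minutes (drift: 51 minutes ahead).
Shown time: 3:45 + 357 minutes = 9:42.

Final answer: 9:42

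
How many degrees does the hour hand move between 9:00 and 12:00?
The hour hand moves 0.5 degrees per minute.
Time elapsed: 12:00 - 9:00 = 180 minutes
Angular displacement: 180 x 0.5 = 90 degrees

Final answer: 90 degrees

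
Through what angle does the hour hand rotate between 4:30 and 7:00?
The hour hand moves 0.5 degrees per minute.
Time elapsed: 7:00 - 4:30 = 150 minutes
Angular displacement: 150 x 0.5 = 75 degrees

Final answer: 75 degrees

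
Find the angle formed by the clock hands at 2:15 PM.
Hour hand position: 2 x 30 + 15 x 0.5 = 67.5 degrees
Minute hand position: 15 x 6 = 90 degrees
Difference: |67.5 - 90| = 22.5 degrees
The angle between the hands is 22.5 degrees

Final answer: 22.5 degrees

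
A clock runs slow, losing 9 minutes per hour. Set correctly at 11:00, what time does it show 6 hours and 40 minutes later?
For every 60 true minutes, the faulty clock advances 60 - 9 = 51 minutes.
True elapsed: 6 hours and 40 minutes = 400 minutes.
Faulty clock advances: 400 x 51/60 = 340 minutes (drift: 60 minutes behind).
Shown time: 11:00 + 340 minutes = 4:40.

Final answer: 4:40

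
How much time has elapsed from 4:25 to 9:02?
From 4:25 to 9:02:
(9 x 60 + 2) - (4 x 60 + 25) = 542 - 265 = 277 minutes
= 4 hours and 37 minutes

Final answer: 4 hours and 37 minutes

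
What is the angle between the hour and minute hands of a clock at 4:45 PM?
Hour hand position: 4 x 30 + 45 x 0.5 = 142.5 degrees
Minute hand position: 45 x 6 = 270 degrees
Difference: |142.5 - 270| = 127.5 degrees
The angle between the hands is 127.5 degrees

Final answer: 127.5 degrees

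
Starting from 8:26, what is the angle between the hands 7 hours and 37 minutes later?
First find the time 7 hours and 37 minutes after 8:26.
Total minutes: 8 x 60 + 26 + 7 x 60 + 37 = 963.
963 mod 720 = 243 minutes = 4:03.
Now compute the angle at 4:03:
Hour hand: 4 x 30 + 3 x 0.5 = 121.5 degrees
Minute hand: 3 x 6 = 18 degrees
Difference: |121.5 - 18| = 103.5 degrees
The angle is 103.5 degrees

Final answer: 103.5 degrees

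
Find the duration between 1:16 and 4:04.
From 1:16 to 4:04:
(4 x 60 + 4) - (1 x 60 + 16) = 244 - 76 = 168 minutes
= 2 hours and 48 minutes

Final answer: 2 hours and 48 minutes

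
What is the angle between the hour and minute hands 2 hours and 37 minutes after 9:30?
First find the time 2 hours and 37 minutes after 9:30.
Total minutes: 9 x 60 + 30 + 2 x 60 + 37 = 727.
727 mod 720 = 7 minutes = 12:07.
Now compute the angle at 12:07:
Hour hand: 0 x 30 + 7 x 0.5 = 3.5 degrees
Minute hand: 7 x 6 = 42 degrees
Difference: |3.5 - 42| = 38.5 degrees
The angle is 38.5 degrees

Final answer: 38.5 degrees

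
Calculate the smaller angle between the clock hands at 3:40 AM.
Hour hand position: 3 x 30 + 40 x 0.5 = 110 degrees
Minute hand position: 40 x 6 = 240 degrees
Difference: |110 - 240| = 130 degrees
The angle between the hands is 130 degrees

Final answer: 130 degrees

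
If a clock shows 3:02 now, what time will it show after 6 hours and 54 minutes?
Starting time: 3:02
Adding 54 minutes to 2 minutes: 2 + 54 = 56 minutes
Adding 6 hours: 3 + 6 = 9
Final time: 9:56

Final answer: 9:56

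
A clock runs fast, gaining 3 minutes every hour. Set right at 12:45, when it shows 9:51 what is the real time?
For every 60 true minutes, the faulty clock advances 63 minutes, so 1 faulty-clock minute corresponds to 60/63 true minutes.
From 12:45 to 9:51 on the faulty dial is 546 minutes.
True elapsed: 546 x 60/63 = 520 minutes = 8 hours and 40 minutes.
True time: 12:45 + 8 hours and 40 minutes = 9:25.

Final answer: 9:25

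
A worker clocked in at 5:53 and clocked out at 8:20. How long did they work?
From 5:53 to 8:20:
(8 x 60 + 20) - (5 x 60 + 53) = 500 - 353 = 147 minutes
= 2 hours and 27 minutes

Final answer: 2 hours and 27 minutes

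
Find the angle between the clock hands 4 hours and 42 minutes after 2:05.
First find the time 4 hours and 42 minutes after 2:05.
Total minutes: 2 x 60 + 5 + 4 x 60 + 42 = 407.
407 mod 720 = 407 minutes = 6:47.
Now compute the angle at 6:47:
Hour hand: 6 x 30 + 47 x 0.5 = 203.5 degrees
Minute hand: 47 x 6 = 282 degrees
Difference: |203.5 - 282| = 78.5 degrees
The angle is 78.5 degrees

Final answer: 78.5 degrees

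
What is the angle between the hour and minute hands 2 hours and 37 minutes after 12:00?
First find the time 2 hours and 37 minutes after 12:00.
Total minutes: 12 x 60 + 0 + 2 x 60 + 37 = 877.
877 mod 720 = 157 minutes = 2:37.
Now compute the angle at 2:37:
Hour hand: 2 x 30 + 37 x 0.5 = 78.5 degrees
Minute hand: 37 x 6 = 222 degrees
Difference: |78.5 - 222| = 143.5 degrees
The angle is 143.5 degrees

Final answer: 143.5 degrees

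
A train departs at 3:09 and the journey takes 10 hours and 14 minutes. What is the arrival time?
Starting time: 3:09
Adding 14 minutes to 9 minutes: 9 + 14 = 23 minutes
Adding 10 hours: 3 + 10 = 13 - 12 = 1
Final time: 1:23

Final answer: 1:23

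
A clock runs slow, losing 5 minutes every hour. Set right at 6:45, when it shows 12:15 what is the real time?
For every 60 true minutes, the faulty clock advances 55 minutes, so 1 faulty-clock minute corresponds to 60/55 true minutes.
From 6:45 to 12:15 on the faulty dial is 330 minutes.
True elapsed: 330 x 60/55 = 360 minutes = 6 hours.
True time: 6:45 + 6 hours = 12:45.

Final answer: 12:45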